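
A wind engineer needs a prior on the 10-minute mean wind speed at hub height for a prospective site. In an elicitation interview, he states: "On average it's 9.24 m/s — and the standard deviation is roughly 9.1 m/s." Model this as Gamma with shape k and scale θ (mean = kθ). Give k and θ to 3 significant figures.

For Gamma(k, scale θ): mean = kθ, variance = kθ², so CV = 1/√k.
CV = SD/mean = 9.1/9.24 = 0.9848, hence k = 1/CV² = 1.03.
Then θ = mean/k = 9.24/1.03 = 8.96.

k ≈ 1.03, θ ≈ 8.96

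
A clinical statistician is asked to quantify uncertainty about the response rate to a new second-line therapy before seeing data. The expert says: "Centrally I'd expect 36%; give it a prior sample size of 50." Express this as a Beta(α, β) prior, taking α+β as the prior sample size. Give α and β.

α = 18, β = 32

Under the effective-sample-size interpretation, Beta(α, β) has prior mean α/(α+β) and prior sample size α+β.
So α+β = 50 and α/(α+β) = 0.36, giving α = 0.36·50 = 18 and β = 50 − 18 = 32.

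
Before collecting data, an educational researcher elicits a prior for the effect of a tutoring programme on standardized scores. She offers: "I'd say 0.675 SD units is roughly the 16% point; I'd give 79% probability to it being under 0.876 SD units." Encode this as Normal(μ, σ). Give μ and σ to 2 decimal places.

μ = 0.79, σ = 0.11

The p-quantile of Normal(μ,σ) is μ + z_p·σ, with z_{0.16} = -0.9945 and z_{0.79} = 0.8064.
Eliminate σ: μ = (z₂·x₁ − z₁·x₂)/(z₂ − z₁) = (0.8064·0.675 − (-0.9945)·0.876)/1.801 = 0.79.
Then σ = (x₂ − x₁)/(z₂ − z₁) = (0.876 − 0.675)/1.801 = 0.11.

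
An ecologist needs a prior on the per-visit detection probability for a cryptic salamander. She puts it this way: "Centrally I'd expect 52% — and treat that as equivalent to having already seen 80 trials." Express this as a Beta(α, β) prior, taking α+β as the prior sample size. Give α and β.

Under the effective-sample-size interpretation, Beta(α, β) has prior mean α/(α+β) and prior sample size α+β.
So α+β = 80 and α/(α+β) = 0.52, giving α = 0.52·80 = 41.6 and β = 80 − 41.6 = 38.4.

α = 41.6, β = 38.4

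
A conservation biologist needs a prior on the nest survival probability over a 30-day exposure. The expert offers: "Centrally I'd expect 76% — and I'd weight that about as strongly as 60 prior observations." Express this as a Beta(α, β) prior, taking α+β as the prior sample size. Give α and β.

Under the effective-sample-size interpretation, Beta(α, β) has prior mean α/(α+β) and prior sample size α+β.
So α+β = 60 and α/(α+β) = 0.76, giving α = 0.76·60 = 45.6 and β = 60 − 45.6 = 14.4.

α = 45.6, β = 14.4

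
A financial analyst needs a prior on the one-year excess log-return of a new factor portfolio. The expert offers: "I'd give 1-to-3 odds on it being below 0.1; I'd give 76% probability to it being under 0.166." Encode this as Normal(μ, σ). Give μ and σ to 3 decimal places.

For Normal(μ,σ), the p-quantile is μ + z_p·σ. Here z_{0.25} = -0.6745, z_{0.76} = 0.7063.
So 0.1 = μ − 0.6745σ and 0.166 = μ + 0.7063σ.
Subtracting: σ = (0.166 − 0.1)/(0.7063 − (-0.6745)) = 0.048.
Then μ = 0.1 − (-0.6745)·0.048 = 0.132.

μ = 0.132, σ = 0.048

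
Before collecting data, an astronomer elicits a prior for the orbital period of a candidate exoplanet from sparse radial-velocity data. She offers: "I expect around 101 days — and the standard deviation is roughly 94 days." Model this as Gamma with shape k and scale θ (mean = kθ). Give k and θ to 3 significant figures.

k ≈ 1.15, θ ≈ 87.5

For Gamma(k, scale θ): mean = kθ, variance = kθ², so CV = 1/√k.
CV = SD/mean = 94/101 = 0.9307, hence k = 1/CV² = 1.15.
Then θ = mean/k = 101/1.15 = 87.5.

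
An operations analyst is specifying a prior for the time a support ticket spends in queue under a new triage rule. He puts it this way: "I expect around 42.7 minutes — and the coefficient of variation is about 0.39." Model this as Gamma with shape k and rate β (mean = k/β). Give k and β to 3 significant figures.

k ≈ 6.57, β ≈ 0.154

For Gamma(k, rate β): mean = k/β, variance = k/β², so CV = 1/√k.
CV = 0.39, hence k = 1/CV² = 6.57.
Then β = k/mean = 6.57/42.7 = 0.154.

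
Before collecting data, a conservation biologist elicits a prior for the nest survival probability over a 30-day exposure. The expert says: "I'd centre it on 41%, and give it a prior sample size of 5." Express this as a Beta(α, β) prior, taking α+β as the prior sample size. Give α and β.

α = 2.05, β = 2.95

Under the effective-sample-size interpretation, Beta(α, β) has prior mean α/(α+β) and prior sample size α+β.
So α+β = 5 and α/(α+β) = 0.41, giving α = 0.41·5 = 2.05 and β = 5 − 2.05 = 2.95.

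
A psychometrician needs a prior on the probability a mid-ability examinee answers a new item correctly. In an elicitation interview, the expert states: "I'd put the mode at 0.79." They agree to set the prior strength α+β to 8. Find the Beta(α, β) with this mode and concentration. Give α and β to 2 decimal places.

For α,β > 1 the Beta mode is (α−1)/(α+β−2). With α+β = 8, the mode is (α−1)/6.
Set (α−1)/6 = 0.79 → α = 1 + 0.79·6 = 5.74.
β = 8 − α = 2.26.

α = 5.74, β = 2.26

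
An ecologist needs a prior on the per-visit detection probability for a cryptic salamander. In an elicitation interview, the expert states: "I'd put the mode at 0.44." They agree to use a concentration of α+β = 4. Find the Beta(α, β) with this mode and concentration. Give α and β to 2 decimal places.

For α,β > 1 the Beta mode is (α−1)/(α+β−2). With α+β = 4, the mode is (α−1)/2.
Set (α−1)/2 = 0.44 → α = 1 + 0.44·2 = 1.88.
β = 4 − α = 2.12.

α = 1.88, β = 2.12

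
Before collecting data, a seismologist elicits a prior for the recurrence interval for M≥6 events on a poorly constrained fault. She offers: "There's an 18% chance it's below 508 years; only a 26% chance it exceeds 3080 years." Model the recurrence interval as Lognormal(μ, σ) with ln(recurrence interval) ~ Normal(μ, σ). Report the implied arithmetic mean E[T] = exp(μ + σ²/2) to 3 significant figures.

If T ~ Lognormal(μ,σ) then ln T ~ Normal(μ,σ), so the p-quantile of ln T is μ + z_p·σ.
ln(508) = 6.23 and ln(3080) = 8.033; z_{0.18} = -0.9154, z_{0.74} = 0.6433.
σ = (8.033 − 6.23)/(0.6433 − (-0.9154)) = 1.156.
μ = 6.23 − (-0.9154)·1.156 = 7.289.
E[T] = exp(μ + σ²/2) = exp(7.289 + 0.6684) = 2860 years.

E[T] ≈ 2860 years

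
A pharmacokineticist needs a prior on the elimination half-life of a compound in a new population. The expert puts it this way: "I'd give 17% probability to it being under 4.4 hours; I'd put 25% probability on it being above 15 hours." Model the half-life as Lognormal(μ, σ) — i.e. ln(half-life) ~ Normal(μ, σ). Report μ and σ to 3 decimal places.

μ ≈ 2.200, σ ≈ 0.753

If T ~ Lognormal(μ,σ) then ln T ~ Normal(μ,σ), so the p-quantile of ln T is μ + z_p·σ.
ln(4.4) = 1.482 and ln(15) = 2.708; z_{0.17} = -0.9542, z_{0.75} = 0.6745.
σ = (2.708 − 1.482)/(0.6745 − (-0.9542)) = 0.753.
μ = 1.482 − (-0.9542)·0.753 = 2.200.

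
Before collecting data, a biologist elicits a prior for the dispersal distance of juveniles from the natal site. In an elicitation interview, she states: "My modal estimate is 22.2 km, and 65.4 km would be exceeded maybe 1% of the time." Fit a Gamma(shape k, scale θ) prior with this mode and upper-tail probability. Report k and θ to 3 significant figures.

Gamma(k,θ) with k>1 has mode (k−1)θ, so θ = 22.2/(k−1).
Need P(X < 65.4) = 0.99 with θ tied to k this way. Start at k = 2, θ = 22.2: P(X<65.4) ≈ 0.793.
Too low — raise k to concentrate. Iterating converges to k ≈ 4.87.
Then θ = 22.2/(4.87−1) ≈ 5.73.

k ≈ 4.87, θ ≈ 5.73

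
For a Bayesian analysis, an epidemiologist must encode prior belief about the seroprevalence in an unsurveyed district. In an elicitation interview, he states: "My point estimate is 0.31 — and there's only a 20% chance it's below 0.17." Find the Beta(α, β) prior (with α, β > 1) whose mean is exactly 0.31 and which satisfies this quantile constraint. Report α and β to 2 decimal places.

With mean 0.31 fixed, write α = 0.31s, β = 0.69s where s = α+β.
Need P(θ < 0.17) = 0.2 under Beta(0.31s, 0.69s). Normal approximation: (q−m)/√(m(1−m)/s) ≈ z_{0.2} = -0.842, so s ≈ 0.31·0.69·(-0.842)²/(0.17−0.31)² = 7.7.
At s = 7.7: P(θ<0.17) ≈ 0.206. Adjusting to match 0.2 gives s ≈ 8.01.
So α = 0.31·8.01 ≈ 2.48, β = 0.69·8.01 ≈ 5.53.

α ≈ 2.48, β ≈ 5.53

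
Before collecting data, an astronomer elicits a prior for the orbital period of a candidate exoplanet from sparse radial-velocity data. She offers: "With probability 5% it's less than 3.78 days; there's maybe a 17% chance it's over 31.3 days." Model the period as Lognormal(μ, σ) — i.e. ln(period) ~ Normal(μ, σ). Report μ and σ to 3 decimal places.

If T ~ Lognormal(μ,σ) then ln T ~ Normal(μ,σ), so the p-quantile of ln T is μ + z_p·σ.
ln(3.78) = 1.33 and ln(31.3) = 3.444; z_{0.05} = -1.645, z_{0.83} = 0.9542.
σ = (3.444 − 1.33)/(0.9542 − (-1.645)) = 0.813.
μ = 1.33 − (-1.645)·0.813 = 2.668.

μ ≈ 2.668, σ ≈ 0.813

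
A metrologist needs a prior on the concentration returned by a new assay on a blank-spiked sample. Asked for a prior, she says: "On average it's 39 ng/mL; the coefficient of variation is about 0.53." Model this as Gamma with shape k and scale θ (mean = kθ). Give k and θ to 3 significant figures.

k ≈ 3.56, θ ≈ 11

For Gamma(k, scale θ): mean = kθ, variance = kθ², so CV = 1/√k.
CV = 0.53, hence k = 1/CV² = 3.56.
Then θ = mean/k = 39/3.56 = 11.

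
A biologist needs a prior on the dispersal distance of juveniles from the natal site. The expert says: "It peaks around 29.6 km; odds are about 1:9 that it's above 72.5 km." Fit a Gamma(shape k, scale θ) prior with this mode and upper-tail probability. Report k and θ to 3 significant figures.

k ≈ 3.39, θ ≈ 12.4

Gamma(k,θ) with k>1 has mode (k−1)θ, so θ = 29.6/(k−1).
Need P(X < 72.5) = 0.9 with θ tied to k this way. Start at k = 2, θ = 29.6: P(X<72.5) ≈ 0.702.
Too low — raise k to concentrate. Iterating converges to k ≈ 3.39.
Then θ = 29.6/(3.39−1) ≈ 12.4.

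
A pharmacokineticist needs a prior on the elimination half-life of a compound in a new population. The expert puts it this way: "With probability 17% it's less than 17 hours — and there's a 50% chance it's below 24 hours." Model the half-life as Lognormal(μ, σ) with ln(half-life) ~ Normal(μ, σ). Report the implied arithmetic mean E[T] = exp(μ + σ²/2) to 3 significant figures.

If T ~ Lognormal(μ,σ) then ln T ~ Normal(μ,σ), so the p-quantile of ln T is μ + z_p·σ.
ln(17) = 2.833 and ln(24) = 3.178; z_{0.17} = -0.9542, z_{0.5} = 0.
σ = (3.178 − 2.833)/(0 − (-0.9542)) = 0.361.
μ = 2.833 − (-0.9542)·0.361 = 3.178.
E[T] = exp(μ + σ²/2) = exp(3.178 + 0.0653) = 25.6 hours.

E[T] ≈ 25.6 hours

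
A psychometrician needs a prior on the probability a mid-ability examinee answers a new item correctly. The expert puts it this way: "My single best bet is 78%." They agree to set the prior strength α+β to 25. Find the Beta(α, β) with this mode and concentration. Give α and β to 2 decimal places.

α = 18.94, β = 6.06

For α,β > 1 the Beta mode is (α−1)/(α+β−2). With α+β = 25, the mode is (α−1)/23.
Set (α−1)/23 = 0.78 → α = 1 + 0.78·23 = 18.94.
β = 25 − α = 6.06.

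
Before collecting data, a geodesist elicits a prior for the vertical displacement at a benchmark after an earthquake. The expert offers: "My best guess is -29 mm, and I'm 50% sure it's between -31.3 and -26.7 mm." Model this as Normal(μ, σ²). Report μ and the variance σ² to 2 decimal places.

A symmetric 50% interval runs μ ± z·σ with z = 0.6745.
Half-width = 2.3, so σ = 2.3/0.6745 = 3.410 and σ² = 11.63.
μ is the stated best guess, -29.00.

μ = -29.00, σ² = 11.63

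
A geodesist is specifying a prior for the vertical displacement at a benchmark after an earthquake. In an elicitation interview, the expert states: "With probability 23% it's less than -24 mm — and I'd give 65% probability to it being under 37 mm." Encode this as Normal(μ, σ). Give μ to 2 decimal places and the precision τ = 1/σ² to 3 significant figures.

μ = 16.09, τ = 0.00034

The p-quantile of Normal(μ,σ) is μ + z_p·σ, with z_{0.23} = -0.7388 and z_{0.65} = 0.3853.
Eliminate σ: μ = (z₂·x₁ − z₁·x₂)/(z₂ − z₁) = (0.3853·-24 − (-0.7388)·37)/1.124 = 16.09.
Then σ = (x₂ − x₁)/(z₂ − z₁) = (37 − -24)/1.124 = 54.26.
Precision τ = 1/σ² = 1/54.26² = 0.00034.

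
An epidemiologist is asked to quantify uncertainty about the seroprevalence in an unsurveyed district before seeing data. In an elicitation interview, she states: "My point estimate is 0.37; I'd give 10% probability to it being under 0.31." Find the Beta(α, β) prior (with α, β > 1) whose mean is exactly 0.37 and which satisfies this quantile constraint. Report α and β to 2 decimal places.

With mean 0.37 fixed, write α = 0.37s, β = 0.63s where s = α+β.
Need P(θ < 0.31) = 0.1 under Beta(0.37s, 0.63s). Normal approximation: (q−m)/√(m(1−m)/s) ≈ z_{0.1} = -1.28, so s ≈ 0.37·0.63·(-1.28)²/(0.31−0.37)² = 106.3.
At s = 106.3: P(θ<0.31) ≈ 0.097. Adjusting to match 0.1 gives s ≈ 104.03.
So α = 0.37·104.03 ≈ 38.49, β = 0.63·104.03 ≈ 65.54.

α ≈ 38.49, β ≈ 65.54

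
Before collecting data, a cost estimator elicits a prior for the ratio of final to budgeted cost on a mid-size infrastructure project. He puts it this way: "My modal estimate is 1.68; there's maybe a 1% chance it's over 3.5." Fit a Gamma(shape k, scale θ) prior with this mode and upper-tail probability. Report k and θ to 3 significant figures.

Gamma(k,θ) with k>1 has mode (k−1)θ, so θ = 1.68/(k−1).
Need P(X < 3.5) = 0.99 with θ tied to k this way. Start at k = 2, θ = 1.68: P(X<3.5) ≈ 0.616.
Too low — raise k to concentrate. Iterating converges to k ≈ 10.
Then θ = 1.68/(10−1) ≈ 0.186.

k ≈ 10, θ ≈ 0.186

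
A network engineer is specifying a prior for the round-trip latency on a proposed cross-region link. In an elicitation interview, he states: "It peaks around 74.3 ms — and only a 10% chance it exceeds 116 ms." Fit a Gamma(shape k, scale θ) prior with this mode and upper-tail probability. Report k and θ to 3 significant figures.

k ≈ 10.4, θ ≈ 7.88

Gamma(k,θ) with k>1 has mode (k−1)θ, so θ = 74.3/(k−1).
Need P(X < 116) = 0.9 with θ tied to k this way. Start at k = 2, θ = 74.3: P(X<116) ≈ 0.462.
Too low — raise k to concentrate. Iterating converges to k ≈ 10.4.
Then θ = 74.3/(10.4−1) ≈ 7.88.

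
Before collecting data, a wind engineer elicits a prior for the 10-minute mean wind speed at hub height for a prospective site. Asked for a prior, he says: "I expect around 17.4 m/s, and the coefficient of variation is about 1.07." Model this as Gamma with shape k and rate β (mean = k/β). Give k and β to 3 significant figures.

k ≈ 0.873, β ≈ 0.0502

For Gamma(k, rate β): mean = k/β, variance = k/β², so CV = 1/√k.
CV = 1.07, hence k = 1/CV² = 0.873.
Then β = k/mean = 0.873/17.4 = 0.0502.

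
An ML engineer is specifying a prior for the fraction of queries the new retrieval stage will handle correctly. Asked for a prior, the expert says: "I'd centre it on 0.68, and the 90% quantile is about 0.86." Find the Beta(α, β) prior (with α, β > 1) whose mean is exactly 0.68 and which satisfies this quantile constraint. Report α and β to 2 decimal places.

With mean 0.68 fixed, write α = 0.68s, β = 0.32s where s = α+β.
Need P(θ < 0.86) = 0.9 under Beta(0.68s, 0.32s). Normal approximation: (q−m)/√(m(1−m)/s) ≈ z_{0.9} = 1.28, so s ≈ 0.68·0.32·(1.28)²/(0.86−0.68)² = 11.0.
At s = 11.0: P(θ<0.86) ≈ 0.920. Adjusting to match 0.9 gives s ≈ 9.40.
So α = 0.68·9.40 ≈ 6.39, β = 0.32·9.40 ≈ 3.01.

α ≈ 6.39, β ≈ 3.01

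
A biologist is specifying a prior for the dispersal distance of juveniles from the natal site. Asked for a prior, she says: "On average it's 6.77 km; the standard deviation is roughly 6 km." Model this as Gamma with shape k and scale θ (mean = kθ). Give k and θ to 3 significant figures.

k ≈ 1.27, θ ≈ 5.32

For Gamma(k, scale θ): mean = kθ, variance = kθ², so CV = 1/√k.
CV = SD/mean = 6/6.77 = 0.8863, hence k = 1/CV² = 1.27.
Then θ = mean/k = 6.77/1.27 = 5.32.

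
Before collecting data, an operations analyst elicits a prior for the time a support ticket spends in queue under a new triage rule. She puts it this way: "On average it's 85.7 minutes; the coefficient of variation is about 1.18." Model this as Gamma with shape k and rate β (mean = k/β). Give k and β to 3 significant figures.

k ≈ 0.718, β ≈ 0.00838

For Gamma(k, rate β): mean = k/β, variance = k/β², so CV = 1/√k.
CV = 1.18, hence k = 1/CV² = 0.718.
Then β = k/mean = 0.718/85.7 = 0.00838.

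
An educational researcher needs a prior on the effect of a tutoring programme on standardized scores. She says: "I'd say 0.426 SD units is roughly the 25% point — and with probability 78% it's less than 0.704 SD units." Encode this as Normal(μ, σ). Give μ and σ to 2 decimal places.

For Normal(μ,σ), the p-quantile is μ + z_p·σ. Here z_{0.25} = -0.6745, z_{0.78} = 0.7722.
So 0.426 = μ − 0.6745σ and 0.704 = μ + 0.7722σ.
Subtracting: σ = (0.704 − 0.426)/(0.7722 − (-0.6745)) = 0.19.
Then μ = 0.426 − (-0.6745)·0.19 = 0.56.

μ = 0.56, σ = 0.19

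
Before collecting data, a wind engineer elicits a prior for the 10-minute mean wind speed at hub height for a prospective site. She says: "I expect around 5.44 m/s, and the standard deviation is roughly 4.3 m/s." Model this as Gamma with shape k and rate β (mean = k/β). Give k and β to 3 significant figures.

k ≈ 1.6, β ≈ 0.294

For Gamma(k, rate β): mean = k/β, variance = k/β², so CV = 1/√k.
CV = SD/mean = 4.3/5.44 = 0.7904, hence k = 1/CV² = 1.6.
Then β = k/mean = 1.6/5.44 = 0.294.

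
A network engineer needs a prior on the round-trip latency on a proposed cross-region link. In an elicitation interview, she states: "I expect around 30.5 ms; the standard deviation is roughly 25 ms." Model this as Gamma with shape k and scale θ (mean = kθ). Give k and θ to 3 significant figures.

For Gamma(k, scale θ): mean = kθ, variance = kθ², so CV = 1/√k.
CV = SD/mean = 25/30.5 = 0.8197, hence k = 1/CV² = 1.49.
Then θ = mean/k = 30.5/1.49 = 20.5.

k ≈ 1.49, θ ≈ 20.5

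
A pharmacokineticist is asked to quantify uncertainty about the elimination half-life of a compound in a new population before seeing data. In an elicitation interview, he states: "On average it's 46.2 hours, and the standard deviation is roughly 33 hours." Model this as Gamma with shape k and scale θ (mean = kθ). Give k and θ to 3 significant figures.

k ≈ 1.96, θ ≈ 23.6

For Gamma(k, scale θ): mean = kθ, variance = kθ², so CV = 1/√k.
CV = SD/mean = 33/46.2 = 0.7143, hence k = 1/CV² = 1.96.
Then θ = mean/k = 46.2/1.96 = 23.6.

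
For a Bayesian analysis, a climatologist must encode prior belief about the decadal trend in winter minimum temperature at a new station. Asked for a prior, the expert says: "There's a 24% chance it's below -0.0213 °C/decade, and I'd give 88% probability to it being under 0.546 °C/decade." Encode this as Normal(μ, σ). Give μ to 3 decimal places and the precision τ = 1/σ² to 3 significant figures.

μ = 0.192, τ = 11

For Normal(μ,σ), the p-quantile is μ + z_p·σ. Here z_{0.24} = -0.7063, z_{0.88} = 1.175.
So -0.0213 = μ − 0.7063σ and 0.546 = μ + 1.175σ.
Subtracting: σ = (0.546 − -0.0213)/(1.175 − (-0.7063)) = 0.302.
Then μ = -0.0213 − (-0.7063)·0.302 = 0.192.
Precision τ = 1/σ² = 1/0.3015² = 11.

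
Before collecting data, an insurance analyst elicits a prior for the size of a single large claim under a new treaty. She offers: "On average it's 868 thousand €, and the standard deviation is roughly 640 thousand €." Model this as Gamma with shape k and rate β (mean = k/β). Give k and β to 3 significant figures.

For Gamma(k, rate β): mean = k/β, variance = k/β², so CV = 1/√k.
CV = SD/mean = 640/868 = 0.7373, hence k = 1/CV² = 1.84.
Then β = k/mean = 1.84/868 = 0.00212.

k ≈ 1.84, β ≈ 0.00212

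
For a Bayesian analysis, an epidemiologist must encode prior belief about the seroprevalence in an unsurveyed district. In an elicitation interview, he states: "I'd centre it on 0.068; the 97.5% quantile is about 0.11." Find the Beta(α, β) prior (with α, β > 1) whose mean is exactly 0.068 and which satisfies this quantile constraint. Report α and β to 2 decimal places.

α ≈ 11.69, β ≈ 160.18

With mean 0.068 fixed, write α = 0.068s, β = 0.932s where s = α+β.
Need P(θ < 0.11) = 0.975 under Beta(0.068s, 0.932s). Normal approximation: (q−m)/√(m(1−m)/s) ≈ z_{0.975} = 1.96, so s ≈ 0.068·0.932·(1.96)²/(0.11−0.068)² = 138.0.
At s = 138.0: P(θ<0.11) ≈ 0.962. Adjusting to match 0.975 gives s ≈ 171.87.
So α = 0.068·171.87 ≈ 11.69, β = 0.932·171.87 ≈ 160.18.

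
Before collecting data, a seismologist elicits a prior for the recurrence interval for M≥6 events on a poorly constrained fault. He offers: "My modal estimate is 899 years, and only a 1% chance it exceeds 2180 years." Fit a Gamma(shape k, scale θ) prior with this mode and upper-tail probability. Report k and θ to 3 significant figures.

Gamma(k,θ) with k>1 has mode (k−1)θ, so θ = 899/(k−1).
Need P(X < 2180) = 0.99 with θ tied to k this way. Start at k = 2, θ = 899: P(X<2180) ≈ 0.697.
Too low — raise k to concentrate. Iterating converges to k ≈ 7.02.
Then θ = 899/(7.02−1) ≈ 149.

k ≈ 7.02, θ ≈ 149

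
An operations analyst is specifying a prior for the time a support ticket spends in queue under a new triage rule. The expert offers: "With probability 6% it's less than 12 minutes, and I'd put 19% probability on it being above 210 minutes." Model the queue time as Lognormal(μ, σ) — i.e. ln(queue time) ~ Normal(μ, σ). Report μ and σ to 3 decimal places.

If T ~ Lognormal(μ,σ) then ln T ~ Normal(μ,σ), so the p-quantile of ln T is μ + z_p·σ.
ln(12) = 2.485 and ln(210) = 5.347; z_{0.06} = -1.555, z_{0.81} = 0.8779.
σ = (5.347 − 2.485)/(0.8779 − (-1.555)) = 1.177.
μ = 2.485 − (-1.555)·1.177 = 4.314.

μ ≈ 4.314, σ ≈ 1.177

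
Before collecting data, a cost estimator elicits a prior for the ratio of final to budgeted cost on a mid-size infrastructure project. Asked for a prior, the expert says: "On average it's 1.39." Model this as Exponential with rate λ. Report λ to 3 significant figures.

λ ≈ 0.719

Exponential mean = 1/λ, so λ = 1/1.39 = 0.719.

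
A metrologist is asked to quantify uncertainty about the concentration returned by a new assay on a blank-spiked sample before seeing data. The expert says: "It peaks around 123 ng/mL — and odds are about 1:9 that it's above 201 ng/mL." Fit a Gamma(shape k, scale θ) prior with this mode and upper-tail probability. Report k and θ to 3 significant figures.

k ≈ 8.81, θ ≈ 15.7

Gamma(k,θ) with k>1 has mode (k−1)θ, so θ = 123/(k−1).
Need P(X < 201) = 0.9 with θ tied to k this way. Start at k = 2, θ = 123: P(X<201) ≈ 0.486.
Too low — raise k to concentrate. Iterating converges to k ≈ 8.81.
Then θ = 123/(8.81−1) ≈ 15.7.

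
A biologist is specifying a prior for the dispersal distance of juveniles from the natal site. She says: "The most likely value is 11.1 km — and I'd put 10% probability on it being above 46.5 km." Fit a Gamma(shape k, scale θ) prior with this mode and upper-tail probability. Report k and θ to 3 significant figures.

Gamma(k,θ) with k>1 has mode (k−1)θ, so θ = 11.1/(k−1).
Need P(X < 46.5) = 0.9 with θ tied to k this way. Start at k = 2, θ = 11.1: P(X<46.5) ≈ 0.921.
Too high — lower k to spread out. Iterating converges to k ≈ 1.89.
Then θ = 11.1/(1.89−1) ≈ 12.5.

k ≈ 1.89, θ ≈ 12.5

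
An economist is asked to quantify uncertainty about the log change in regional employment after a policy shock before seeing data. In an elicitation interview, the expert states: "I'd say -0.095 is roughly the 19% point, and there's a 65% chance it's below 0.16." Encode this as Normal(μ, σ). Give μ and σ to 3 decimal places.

μ = 0.082, σ = 0.202

The p-quantile of Normal(μ,σ) is μ + z_p·σ, with z_{0.19} = -0.8779 and z_{0.65} = 0.3853.
Eliminate σ: μ = (z₂·x₁ − z₁·x₂)/(z₂ − z₁) = (0.3853·-0.095 − (-0.8779)·0.16)/1.263 = 0.082.
Then σ = (x₂ − x₁)/(z₂ − z₁) = (0.16 − -0.095)/1.263 = 0.202.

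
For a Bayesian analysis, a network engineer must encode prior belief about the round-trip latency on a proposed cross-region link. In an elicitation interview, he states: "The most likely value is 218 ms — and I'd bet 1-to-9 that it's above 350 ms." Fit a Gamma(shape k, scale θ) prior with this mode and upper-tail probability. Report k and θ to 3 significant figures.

Gamma(k,θ) with k>1 has mode (k−1)θ, so θ = 218/(k−1).
Need P(X < 350) = 0.9 with θ tied to k this way. Start at k = 2, θ = 218: P(X<350) ≈ 0.477.
Too low — raise k to concentrate. Iterating converges to k ≈ 9.39.
Then θ = 218/(9.39−1) ≈ 26.

k ≈ 9.39, θ ≈ 26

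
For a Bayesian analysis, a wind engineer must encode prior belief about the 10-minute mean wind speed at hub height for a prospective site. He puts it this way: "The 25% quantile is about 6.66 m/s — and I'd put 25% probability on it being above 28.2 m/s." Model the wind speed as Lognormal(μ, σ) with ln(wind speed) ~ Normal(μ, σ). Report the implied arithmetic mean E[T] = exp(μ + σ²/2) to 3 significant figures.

E[T] ≈ 24.3 m/s

If T ~ Lognormal(μ,σ) then ln T ~ Normal(μ,σ), so the p-quantile of ln T is μ + z_p·σ.
ln(6.66) = 1.896 and ln(28.2) = 3.339; z_{0.25} = -0.6745, z_{0.75} = 0.6745.
σ = (3.339 − 1.896)/(0.6745 − (-0.6745)) = 1.070.
μ = 1.896 − (-0.6745)·1.070 = 2.618.
E[T] = exp(μ + σ²/2) = exp(2.618 + 0.5723) = 24.3 m/s.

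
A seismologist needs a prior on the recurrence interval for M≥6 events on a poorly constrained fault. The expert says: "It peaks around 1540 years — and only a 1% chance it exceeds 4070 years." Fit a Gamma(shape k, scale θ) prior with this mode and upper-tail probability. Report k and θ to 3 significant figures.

Gamma(k,θ) with k>1 has mode (k−1)θ, so θ = 1540/(k−1).
Need P(X < 4070) = 0.99 with θ tied to k this way. Start at k = 2, θ = 1540: P(X<4070) ≈ 0.741.
Too low — raise k to concentrate. Iterating converges to k ≈ 5.91.
Then θ = 1540/(5.91−1) ≈ 314.

k ≈ 5.91, θ ≈ 314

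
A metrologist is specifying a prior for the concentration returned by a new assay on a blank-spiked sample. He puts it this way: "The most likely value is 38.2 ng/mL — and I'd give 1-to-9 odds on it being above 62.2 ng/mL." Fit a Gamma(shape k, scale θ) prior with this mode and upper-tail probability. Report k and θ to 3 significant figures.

Gamma(k,θ) with k>1 has mode (k−1)θ, so θ = 38.2/(k−1).
Need P(X < 62.2) = 0.9 with θ tied to k this way. Start at k = 2, θ = 38.2: P(X<62.2) ≈ 0.484.
Too low — raise k to concentrate. Iterating converges to k ≈ 8.92.
Then θ = 38.2/(8.92−1) ≈ 4.82.

k ≈ 8.92, θ ≈ 4.82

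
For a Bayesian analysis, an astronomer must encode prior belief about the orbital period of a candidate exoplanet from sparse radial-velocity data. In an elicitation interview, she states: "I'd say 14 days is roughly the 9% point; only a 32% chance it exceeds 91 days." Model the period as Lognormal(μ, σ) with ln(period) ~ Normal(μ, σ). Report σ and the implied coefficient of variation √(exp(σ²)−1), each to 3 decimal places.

σ ≈ 1.035, CV ≈ 1.385

If T ~ Lognormal(μ,σ) then ln T ~ Normal(μ,σ), so the p-quantile of ln T is μ + z_p·σ.
ln(14) = 2.639 and ln(91) = 4.511; z_{0.09} = -1.341, z_{0.68} = 0.4677.
σ = (4.511 − 2.639)/(0.4677 − (-1.341)) = 1.035.
μ = 2.639 − (-1.341)·1.035 = 4.027.
CV = √(exp(σ²)−1) = √(exp(1.0713)−1) = 1.385.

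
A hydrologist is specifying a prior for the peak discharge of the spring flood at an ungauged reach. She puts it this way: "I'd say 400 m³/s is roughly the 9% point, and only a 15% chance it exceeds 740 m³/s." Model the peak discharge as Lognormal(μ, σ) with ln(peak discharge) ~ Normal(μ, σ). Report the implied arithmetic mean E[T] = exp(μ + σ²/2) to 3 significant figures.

E[T] ≈ 585 m³/s

If T ~ Lognormal(μ,σ) then ln T ~ Normal(μ,σ), so the p-quantile of ln T is μ + z_p·σ.
ln(400) = 5.991 and ln(740) = 6.607; z_{0.09} = -1.341, z_{0.85} = 1.036.
σ = (6.607 − 5.991)/(1.036 − (-1.341)) = 0.259.
μ = 5.991 − (-1.341)·0.259 = 6.338.
E[T] = exp(μ + σ²/2) = exp(6.338 + 0.0335) = 585 m³/s.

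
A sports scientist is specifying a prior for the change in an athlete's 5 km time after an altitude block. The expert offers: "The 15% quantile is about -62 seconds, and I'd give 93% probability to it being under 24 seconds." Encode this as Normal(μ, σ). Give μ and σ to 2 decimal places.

For Normal(μ,σ), the p-quantile is μ + z_p·σ. Here z_{0.15} = -1.036, z_{0.93} = 1.476.
So -62 = μ − 1.036σ and 24 = μ + 1.476σ.
Subtracting: σ = (24 − -62)/(1.476 − (-1.036)) = 34.23.
Then μ = -62 − (-1.036)·34.23 = -26.52.

μ = -26.52, σ = 34.23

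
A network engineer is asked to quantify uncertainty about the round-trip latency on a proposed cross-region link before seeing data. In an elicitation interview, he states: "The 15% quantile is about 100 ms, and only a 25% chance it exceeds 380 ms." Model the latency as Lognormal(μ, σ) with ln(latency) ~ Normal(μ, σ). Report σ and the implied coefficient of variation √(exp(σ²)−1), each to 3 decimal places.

σ ≈ 0.780, CV ≈ 0.916

If T ~ Lognormal(μ,σ) then ln T ~ Normal(μ,σ), so the p-quantile of ln T is μ + z_p·σ.
ln(100) = 4.605 and ln(380) = 5.94; z_{0.15} = -1.036, z_{0.75} = 0.6745.
σ = (5.94 − 4.605)/(0.6745 − (-1.036)) = 0.780.
μ = 4.605 − (-1.036)·0.780 = 5.414.
CV = √(exp(σ²)−1) = √(exp(0.6088)−1) = 0.916.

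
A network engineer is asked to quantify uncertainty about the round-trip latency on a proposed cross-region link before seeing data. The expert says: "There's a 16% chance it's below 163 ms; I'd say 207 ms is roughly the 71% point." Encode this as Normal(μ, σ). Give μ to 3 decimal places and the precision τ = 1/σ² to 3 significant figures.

μ = 191.269, τ = 0.00124

For Normal(μ,σ), the p-quantile is μ + z_p·σ. Here z_{0.16} = -0.9945, z_{0.71} = 0.5534.
So 163 = μ − 0.9945σ and 207 = μ + 0.5534σ.
Subtracting: σ = (207 − 163)/(0.5534 − (-0.9945)) = 28.427.
Then μ = 163 − (-0.9945)·28.427 = 191.269.
Precision τ = 1/σ² = 1/28.43² = 0.00124.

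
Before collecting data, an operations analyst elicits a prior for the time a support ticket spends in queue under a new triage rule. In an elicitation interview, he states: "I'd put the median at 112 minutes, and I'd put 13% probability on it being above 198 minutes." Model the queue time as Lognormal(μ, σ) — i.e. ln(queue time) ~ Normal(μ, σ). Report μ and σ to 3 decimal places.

μ ≈ 4.718, σ ≈ 0.506

If T ~ Lognormal(μ,σ) then ln T ~ Normal(μ,σ), so the p-quantile of ln T is μ + z_p·σ.
ln(112) = 4.718 and ln(198) = 5.288; z_{0.5} = 0, z_{0.87} = 1.126.
σ = (5.288 − 4.718)/(1.126 − (0)) = 0.506.
μ = 4.718 − (0)·0.506 = 4.718.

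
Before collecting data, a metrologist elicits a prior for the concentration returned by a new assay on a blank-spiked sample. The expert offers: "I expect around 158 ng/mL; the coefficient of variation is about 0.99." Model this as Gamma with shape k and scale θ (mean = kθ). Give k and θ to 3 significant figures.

k ≈ 1.02, θ ≈ 155

For Gamma(k, scale θ): mean = kθ, variance = kθ², so CV = 1/√k.
CV = 0.99, hence k = 1/CV² = 1.02.
Then θ = mean/k = 158/1.02 = 155.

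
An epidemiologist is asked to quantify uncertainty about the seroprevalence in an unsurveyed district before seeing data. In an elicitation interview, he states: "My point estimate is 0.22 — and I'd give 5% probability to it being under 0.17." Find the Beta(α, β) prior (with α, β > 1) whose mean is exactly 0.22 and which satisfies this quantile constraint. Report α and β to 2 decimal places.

With mean 0.22 fixed, write α = 0.22s, β = 0.78s where s = α+β.
Need P(θ < 0.17) = 0.05 under Beta(0.22s, 0.78s). Normal approximation: (q−m)/√(m(1−m)/s) ≈ z_{0.05} = -1.64, so s ≈ 0.22·0.78·(-1.64)²/(0.17−0.22)² = 185.7.
At s = 185.7: P(θ<0.17) ≈ 0.043. Adjusting to match 0.05 gives s ≈ 171.31.
So α = 0.22·171.31 ≈ 37.69, β = 0.78·171.31 ≈ 133.62.

α ≈ 37.69, β ≈ 133.62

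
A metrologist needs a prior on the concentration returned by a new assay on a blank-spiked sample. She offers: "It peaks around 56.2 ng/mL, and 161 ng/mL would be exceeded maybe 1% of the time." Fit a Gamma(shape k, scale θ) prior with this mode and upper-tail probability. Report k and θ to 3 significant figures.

Gamma(k,θ) with k>1 has mode (k−1)θ, so θ = 56.2/(k−1).
Need P(X < 161) = 0.99 with θ tied to k this way. Start at k = 2, θ = 56.2: P(X<161) ≈ 0.780.
Too low — raise k to concentrate. Iterating converges to k ≈ 5.11.
Then θ = 56.2/(5.11−1) ≈ 13.7.

k ≈ 5.11, θ ≈ 13.7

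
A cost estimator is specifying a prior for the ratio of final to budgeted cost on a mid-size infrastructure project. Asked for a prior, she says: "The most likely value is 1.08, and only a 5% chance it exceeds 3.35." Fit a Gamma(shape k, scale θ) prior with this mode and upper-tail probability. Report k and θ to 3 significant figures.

Gamma(k,θ) with k>1 has mode (k−1)θ, so θ = 1.08/(k−1).
Need P(X < 3.35) = 0.95 with θ tied to k this way. Start at k = 2, θ = 1.08: P(X<3.35) ≈ 0.816.
Too low — raise k to concentrate. Iterating converges to k ≈ 3.06.
Then θ = 1.08/(3.06−1) ≈ 0.525.

k ≈ 3.06, θ ≈ 0.525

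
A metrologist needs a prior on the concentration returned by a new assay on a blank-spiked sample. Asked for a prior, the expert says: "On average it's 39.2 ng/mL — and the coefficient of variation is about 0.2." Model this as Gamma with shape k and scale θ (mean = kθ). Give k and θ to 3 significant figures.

For Gamma(k, scale θ): mean = kθ, variance = kθ², so CV = 1/√k.
CV = 0.2, hence k = 1/CV² = 25.
Then θ = mean/k = 39.2/25 = 1.57.

k ≈ 25, θ ≈ 1.57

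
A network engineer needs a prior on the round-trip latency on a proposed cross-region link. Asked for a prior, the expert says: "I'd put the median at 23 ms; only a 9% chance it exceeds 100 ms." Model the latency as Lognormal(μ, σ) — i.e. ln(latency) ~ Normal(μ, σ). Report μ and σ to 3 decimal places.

If T ~ Lognormal(μ,σ) then ln T ~ Normal(μ,σ), so the p-quantile of ln T is μ + z_p·σ.
ln(23) = 3.135 and ln(100) = 4.605; z_{0.5} = 0, z_{0.91} = 1.341.
σ = (4.605 − 3.135)/(1.341 − (0)) = 1.096.
μ = 3.135 − (0)·1.096 = 3.135.

μ ≈ 3.135, σ ≈ 1.096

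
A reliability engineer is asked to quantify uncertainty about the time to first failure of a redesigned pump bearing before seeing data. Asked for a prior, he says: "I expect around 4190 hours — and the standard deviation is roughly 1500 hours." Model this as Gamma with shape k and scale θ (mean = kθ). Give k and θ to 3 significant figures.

k ≈ 7.8, θ ≈ 537

For Gamma(k, scale θ): mean = kθ, variance = kθ², so CV = 1/√k.
CV = SD/mean = 1500/4190 = 0.358, hence k = 1/CV² = 7.8.
Then θ = mean/k = 4190/7.8 = 537.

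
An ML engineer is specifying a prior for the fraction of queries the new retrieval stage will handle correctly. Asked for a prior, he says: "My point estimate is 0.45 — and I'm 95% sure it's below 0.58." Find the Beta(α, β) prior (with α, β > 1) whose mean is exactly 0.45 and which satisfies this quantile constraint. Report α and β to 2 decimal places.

α ≈ 17.84, β ≈ 21.80

With mean 0.45 fixed, write α = 0.45s, β = 0.55s where s = α+β.
Need P(θ < 0.58) = 0.95 under Beta(0.45s, 0.55s). Normal approximation: (q−m)/√(m(1−m)/s) ≈ z_{0.95} = 1.64, so s ≈ 0.45·0.55·(1.64)²/(0.58−0.45)² = 39.6.
At s = 39.6: P(θ<0.58) ≈ 0.950. Adjusting to match 0.95 gives s ≈ 39.64.
So α = 0.45·39.64 ≈ 17.84, β = 0.55·39.64 ≈ 21.80.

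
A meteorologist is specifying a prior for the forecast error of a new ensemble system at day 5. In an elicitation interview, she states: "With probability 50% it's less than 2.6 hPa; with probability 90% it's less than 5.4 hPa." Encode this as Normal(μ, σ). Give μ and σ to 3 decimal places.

μ = 2.600, σ = 2.185

The p-quantile of Normal(μ,σ) is μ + z_p·σ, with z_{0.5} = 0 and z_{0.9} = 1.282.
Eliminate σ: μ = (z₂·x₁ − z₁·x₂)/(z₂ − z₁) = (1.282·2.6 − (0)·5.4)/1.282 = 2.600.
Then σ = (x₂ − x₁)/(z₂ − z₁) = (5.4 − 2.6)/1.282 = 2.185.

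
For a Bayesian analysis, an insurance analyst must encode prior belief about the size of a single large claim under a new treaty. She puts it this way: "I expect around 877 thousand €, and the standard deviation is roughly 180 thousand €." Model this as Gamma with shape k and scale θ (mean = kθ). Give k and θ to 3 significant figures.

k ≈ 23.7, θ ≈ 36.9

For Gamma(k, scale θ): mean = kθ, variance = kθ², so CV = 1/√k.
CV = SD/mean = 180/877 = 0.2052, hence k = 1/CV² = 23.7.
Then θ = mean/k = 877/23.7 = 36.9.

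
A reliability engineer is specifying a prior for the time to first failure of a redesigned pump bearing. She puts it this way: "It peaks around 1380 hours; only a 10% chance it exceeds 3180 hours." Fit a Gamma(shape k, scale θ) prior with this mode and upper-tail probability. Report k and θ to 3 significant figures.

Gamma(k,θ) with k>1 has mode (k−1)θ, so θ = 1380/(k−1).
Need P(X < 3180) = 0.9 with θ tied to k this way. Start at k = 2, θ = 1380: P(X<3180) ≈ 0.670.
Too low — raise k to concentrate. Iterating converges to k ≈ 3.76.
Then θ = 1380/(3.76−1) ≈ 500.

k ≈ 3.76, θ ≈ 500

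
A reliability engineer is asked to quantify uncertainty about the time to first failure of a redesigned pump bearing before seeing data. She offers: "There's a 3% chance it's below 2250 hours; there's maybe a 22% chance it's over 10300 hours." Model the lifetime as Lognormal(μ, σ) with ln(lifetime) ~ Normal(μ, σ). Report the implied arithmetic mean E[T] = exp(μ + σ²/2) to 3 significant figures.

E[T] ≈ 7800 hours

If T ~ Lognormal(μ,σ) then ln T ~ Normal(μ,σ), so the p-quantile of ln T is μ + z_p·σ.
ln(2250) = 7.719 and ln(10300) = 9.24; z_{0.03} = -1.881, z_{0.78} = 0.7722.
σ = (9.24 − 7.719)/(0.7722 − (-1.881)) = 0.573.
μ = 7.719 − (-1.881)·0.573 = 8.797.
E[T] = exp(μ + σ²/2) = exp(8.797 + 0.1644) = 7800 hours.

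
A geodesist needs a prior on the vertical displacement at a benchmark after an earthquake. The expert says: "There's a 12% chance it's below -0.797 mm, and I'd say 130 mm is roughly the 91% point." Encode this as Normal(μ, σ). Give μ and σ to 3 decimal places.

μ = 60.292, σ = 51.991

The p-quantile of Normal(μ,σ) is μ + z_p·σ, with z_{0.12} = -1.175 and z_{0.91} = 1.341.
Eliminate σ: μ = (z₂·x₁ − z₁·x₂)/(z₂ − z₁) = (1.341·-0.797 − (-1.175)·130)/2.516 = 60.292.
Then σ = (x₂ − x₁)/(z₂ − z₁) = (130 − -0.797)/2.516 = 51.991.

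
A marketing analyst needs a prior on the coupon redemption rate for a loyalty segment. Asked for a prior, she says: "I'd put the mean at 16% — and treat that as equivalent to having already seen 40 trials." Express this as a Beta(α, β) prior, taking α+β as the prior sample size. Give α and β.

α = 6.4, β = 33.6

Under the effective-sample-size interpretation, Beta(α, β) has prior mean α/(α+β) and prior sample size α+β.
So α+β = 40 and α/(α+β) = 0.16, giving α = 0.16·40 = 6.4 and β = 40 − 6.4 = 33.6.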